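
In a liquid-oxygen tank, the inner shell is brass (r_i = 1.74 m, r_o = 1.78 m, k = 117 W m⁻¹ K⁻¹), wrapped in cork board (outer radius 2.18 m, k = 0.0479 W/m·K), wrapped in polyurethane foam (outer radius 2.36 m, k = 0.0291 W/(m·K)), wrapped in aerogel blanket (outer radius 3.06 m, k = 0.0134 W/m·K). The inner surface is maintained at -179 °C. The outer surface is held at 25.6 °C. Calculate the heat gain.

Series thermal resistances, inner to outer:
  R_brass = (1/1.74 − 1/1.78)/(4πk) = 0.01291/(4π·117) = 8.784×10^-6 K/W
  R_cork board = (1/1.78 − 1/2.18)/(4πk) = 0.1031/(4π·0.0479) = 0.1713 K/W
  R_polyurethane foam = (1/2.18 − 1/2.36)/(4πk) = 0.03499/(4π·0.0291) = 0.09568 K/W
  R_aerogel blanket = (1/2.36 − 1/3.06)/(4πk) = 0.09693/(4π·0.0134) = 0.5756 K/W
ΣR = 8.784×10^-6 + 0.1713 + 0.09568 + 0.5756 = 0.8426 K/W
Q = ΔT/ΣR = (-179 °C − 25.6 °C)/0.8426 = -243 W
(Negative Q ⇒ heat flows inward; heat gain = 243 W.)

Q = 243 W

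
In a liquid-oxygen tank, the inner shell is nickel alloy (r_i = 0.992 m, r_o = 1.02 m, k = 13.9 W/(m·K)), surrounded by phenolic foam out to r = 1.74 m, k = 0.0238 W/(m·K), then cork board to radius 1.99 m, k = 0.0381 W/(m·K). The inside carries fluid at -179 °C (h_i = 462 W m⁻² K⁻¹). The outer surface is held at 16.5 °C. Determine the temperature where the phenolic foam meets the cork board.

Series thermal resistances, inner to outer:
  R_conv,in = 1/(4πr²h) = 1/(4π·0.992²·462) = 1.750×10^-4 K/W
  R_nickel alloy = (1/0.992 − 1/1.02)/(4πk) = 0.02767/(4π·13.9) = 1.584×10^-4 K/W
  R_phenolic foam = (1/1.02 − 1/1.74)/(4πk) = 0.4057/(4π·0.0238) = 1.356 K/W
  R_cork board = (1/1.74 − 1/1.99)/(4πk) = 0.07220/(4π·0.0381) = 0.1508 K/W
ΣR = 1.750×10^-4 + 1.584×10^-4 + 1.356 + 0.1508 = 1.507 K/W
Q = ΔT/ΣR = (-179 °C − 16.5 °C)/1.507 = -129.7 W
From the inner boundary to the phenolic foam/cork board interface, ΣR_partial = 1.356 K/W.
T_interface = T_in − Q·ΣR_partial = -179 °C − (-129.7)(1.356) = -3.1 °C

T = -3.1 °C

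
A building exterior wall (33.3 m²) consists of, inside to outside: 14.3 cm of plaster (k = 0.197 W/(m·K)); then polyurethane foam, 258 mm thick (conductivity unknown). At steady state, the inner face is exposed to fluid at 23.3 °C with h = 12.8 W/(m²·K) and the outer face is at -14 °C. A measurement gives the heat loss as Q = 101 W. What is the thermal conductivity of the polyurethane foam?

ΣR = ΔT/Q = |23.3 − -14|/101 = 0.3693 K/W
Known resistances:
  R_conv,in = 1/(hA) = 1/(12.8·33.3) = 0.002346 K/W
  R_plaster = L/(kA) = 0.143/(0.197·33.3) = 0.02180 K/W
R_polyurethane foam = ΣR − ΣR_known = 0.3693 − 0.02415 = 0.3452 K/W
L/(kA) = 0.3452 ⇒ k = 0.258/(0.3452·33.3) = 0.0224 W/m·K

k = 0.0224 W/m·K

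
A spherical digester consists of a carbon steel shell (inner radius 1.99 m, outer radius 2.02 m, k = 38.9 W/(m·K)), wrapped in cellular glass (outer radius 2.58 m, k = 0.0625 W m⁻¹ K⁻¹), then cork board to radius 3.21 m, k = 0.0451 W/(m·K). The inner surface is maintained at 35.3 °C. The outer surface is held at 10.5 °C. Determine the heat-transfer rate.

Q = 91.5 W

Resistance network (inner→outer):
  R_carbon steel = (1/1.99 − 1/2.02)/(4πk) = 0.007463/(4π·38.9) = 1.527×10^-5 K/W
  R_cellular glass = (1/2.02 − 1/2.58)/(4πk) = 0.1075/(4π·0.0625) = 0.1368 K/W
  R_cork board = (1/2.58 − 1/3.21)/(4πk) = 0.07607/(4π·0.0451) = 0.1342 K/W
ΣR = 1.527×10^-5 + 0.1368 + 0.1342 = 0.2710 K/W
Q = ΔT/ΣR = (35.3 °C − 10.5 °C)/0.2710 = 91.5 W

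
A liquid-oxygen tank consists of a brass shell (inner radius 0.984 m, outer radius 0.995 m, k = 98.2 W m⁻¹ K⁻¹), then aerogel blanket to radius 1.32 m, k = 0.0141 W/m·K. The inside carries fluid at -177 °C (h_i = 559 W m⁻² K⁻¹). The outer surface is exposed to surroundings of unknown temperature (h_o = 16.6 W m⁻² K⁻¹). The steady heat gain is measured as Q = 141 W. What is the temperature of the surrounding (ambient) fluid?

Sum the resistances:
  R_conv,in = 1/(4πr²h) = 1/(4π·0.984²·559) = 1.470×10^-4 K/W
  R_brass = (1/0.984 − 1/0.995)/(4πk) = 0.01124/(4π·98.2) = 9.104×10^-6 K/W
  R_aerogel blanket = (1/0.995 − 1/1.32)/(4πk) = 0.2474/(4π·0.0141) = 1.397 K/W
  R_conv,out = 1/(4πr²h) = 1/(4π·1.32²·16.6) = 0.002751 K/W
ΣR = 1.399 K/W
ΔT = Q·ΣR = 141 × 1.399 = 197.3 K
Heat flows inward, so T_out = T_in + ΔT = -177 + 197.3 = 20.3 °C

T_out = 20.3 °C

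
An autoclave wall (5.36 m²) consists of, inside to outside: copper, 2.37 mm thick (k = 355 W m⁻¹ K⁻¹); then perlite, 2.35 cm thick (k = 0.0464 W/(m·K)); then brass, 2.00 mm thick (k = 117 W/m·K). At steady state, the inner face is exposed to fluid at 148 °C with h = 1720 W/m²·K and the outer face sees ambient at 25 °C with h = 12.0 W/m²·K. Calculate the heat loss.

Resistance network (inner→outer):
  R_conv,in = 1/(hA) = 1/(1720·5.36) = 1.085×10^-4 K/W
  R_copper = L/(kA) = 0.00237/(355·5.36) = 1.246×10^-6 K/W
  R_perlite = L/(kA) = 0.0235/(0.0464·5.36) = 0.09449 K/W
  R_brass = L/(kA) = 0.00200/(117·5.36) = 3.189×10^-6 K/W
  R_conv,out = 1/(hA) = 1/(12.0·5.36) = 0.01555 K/W
ΣR = 1.085×10^-4 + 1.246×10^-6 + 0.09449 + 3.189×10^-6 + 0.01555 = 0.1102 K/W
Q = ΔT/ΣR = (148 °C − 25 °C)/0.1102 = 1120 W

Q = 1120 W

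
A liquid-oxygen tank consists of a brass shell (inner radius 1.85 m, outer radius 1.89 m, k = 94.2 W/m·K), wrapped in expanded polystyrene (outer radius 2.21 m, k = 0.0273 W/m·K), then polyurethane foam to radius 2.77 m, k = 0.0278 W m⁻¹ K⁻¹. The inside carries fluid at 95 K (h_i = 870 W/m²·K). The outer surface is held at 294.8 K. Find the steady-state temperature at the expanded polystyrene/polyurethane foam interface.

T = 187.0 K

Series thermal resistances, inner to outer:
  R_conv,in = 1/(4πr²h) = 1/(4π·1.85²·870) = 2.673×10^-5 K/W
  R_brass = (1/1.85 − 1/1.89)/(4πk) = 0.01144/(4π·94.2) = 9.664×10^-6 K/W
  R_expanded polystyrene = (1/1.89 − 1/2.21)/(4πk) = 0.07661/(4π·0.0273) = 0.2233 K/W
  R_polyurethane foam = (1/2.21 − 1/2.77)/(4πk) = 0.09148/(4π·0.0278) = 0.2619 K/W
ΣR = 2.673×10^-5 + 9.664×10^-6 + 0.2233 + 0.2619 = 0.4852 K/W
Q = ΔT/ΣR = (95 K − 294.8 K)/0.4852 = -411.8 W
From the inner boundary to the expanded polystyrene/polyurethane foam interface, ΣR_partial = 0.2233 K/W.
T_interface = T_in − Q·ΣR_partial = 95 K − (-411.8)(0.2233) = 187.0 K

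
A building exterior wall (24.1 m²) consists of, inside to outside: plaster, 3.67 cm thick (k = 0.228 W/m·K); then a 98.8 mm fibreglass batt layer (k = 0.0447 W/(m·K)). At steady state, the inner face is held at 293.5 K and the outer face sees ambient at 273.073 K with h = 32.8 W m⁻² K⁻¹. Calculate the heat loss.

Series thermal resistances, inner to outer:
  R_plaster = L/(kA) = 0.0367/(0.228·24.1) = 0.006679 K/W
  R_fibreglass batt = L/(kA) = 0.0988/(0.0447·24.1) = 0.09171 K/W
  R_conv,out = 1/(hA) = 1/(32.8·24.1) = 0.001265 K/W
ΣR = 0.006679 + 0.09171 + 0.001265 = 0.09965 K/W
Q = ΔT/ΣR = (293.5 K − 273.073 K)/0.09965 = 205 W

Q = 205 W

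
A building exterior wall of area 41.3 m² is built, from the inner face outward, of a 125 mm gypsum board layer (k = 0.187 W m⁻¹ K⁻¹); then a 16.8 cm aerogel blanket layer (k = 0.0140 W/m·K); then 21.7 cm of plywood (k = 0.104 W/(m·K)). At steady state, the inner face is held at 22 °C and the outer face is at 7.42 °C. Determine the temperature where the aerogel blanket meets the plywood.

Series thermal resistances, inner to outer:
  R_gypsum board = L/(kA) = 0.125/(0.187·41.3) = 0.01619 K/W
  R_aerogel blanket = L/(kA) = 0.168/(0.0140·41.3) = 0.2906 K/W
  R_plywood = L/(kA) = 0.217/(0.104·41.3) = 0.05052 K/W
ΣR = 0.01619 + 0.2906 + 0.05052 = 0.3573 K/W
Q = ΔT/ΣR = (22 °C − 7.42 °C)/0.3573 = 40.81 W
From the inner boundary to the aerogel blanket/plywood interface, ΣR_partial = 0.3068 K/W.
T_interface = T_in − Q·ΣR_partial = 22 °C − (40.81)(0.3068) = 9.48 °C

T = 9.48 °C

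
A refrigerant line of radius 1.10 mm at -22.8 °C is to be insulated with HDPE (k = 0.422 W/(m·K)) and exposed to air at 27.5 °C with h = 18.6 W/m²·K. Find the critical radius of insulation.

r_cr = 2.27 cm

For a cylinder, r_cr = k_ins/h = 0.422/18.6 = 0.0227 m = 2.27 cm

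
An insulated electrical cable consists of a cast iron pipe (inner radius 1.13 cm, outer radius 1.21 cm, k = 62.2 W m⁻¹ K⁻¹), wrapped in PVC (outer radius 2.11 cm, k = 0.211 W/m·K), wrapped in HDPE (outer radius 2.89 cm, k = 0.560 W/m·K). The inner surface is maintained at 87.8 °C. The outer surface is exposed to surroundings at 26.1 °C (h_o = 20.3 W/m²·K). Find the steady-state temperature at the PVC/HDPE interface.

Treat each layer as a resistance in series:
  R'_cast iron = ln(0.0121/0.0113)/(2πk) = 0.06840/(2π·62.2) = 1.750×10^-4 m·K/W
  R'_PVC = ln(0.0211/0.0121)/(2πk) = 0.5561/(2π·0.211) = 0.4194 m·K/W
  R'_HDPE = ln(0.0289/0.0211)/(2πk) = 0.3146/(2π·0.560) = 0.08940 m·K/W
  R'_conv,out = 1/(2πr h) = 1/(2π·0.0289·20.3) = 0.2713 m·K/W
ΣR = 1.750×10^-4 + 0.4194 + 0.08940 + 0.2713 = 0.7803 m·K/W
Q' = ΔT/ΣR = (87.8 °C − 26.1 °C)/0.7803 = 79.07 W/m
From the inner boundary to the PVC/HDPE interface, ΣR_partial = 0.4196 m·K/W.
T_interface = T_in − Q'·ΣR_partial = 87.8 °C − (79.07)(0.4196) = 54.6 °C

T = 54.6 °C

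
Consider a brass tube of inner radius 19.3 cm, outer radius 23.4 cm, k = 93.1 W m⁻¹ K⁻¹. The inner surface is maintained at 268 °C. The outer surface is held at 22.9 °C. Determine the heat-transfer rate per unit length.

Q' = 7.44×10^5 W/m

Q' = 2πk·ΔT/ln(r₂/r₁) = 2π × 93.1 × 245.1 / ln(0.234/0.193) = 7.44×10^5 W/m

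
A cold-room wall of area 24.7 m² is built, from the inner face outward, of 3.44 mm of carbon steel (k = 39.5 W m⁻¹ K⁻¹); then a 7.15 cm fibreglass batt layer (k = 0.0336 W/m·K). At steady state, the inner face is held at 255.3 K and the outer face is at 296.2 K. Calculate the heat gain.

Q = 475 W

Treat each layer as a resistance in series:
  R_carbon steel = L/(kA) = 0.00344/(39.5·24.7) = 3.526×10^-6 K/W
  R_fibreglass batt = L/(kA) = 0.0715/(0.0336·24.7) = 0.08615 K/W
ΣR = 3.526×10^-6 + 0.08615 = 0.08615 K/W
Q = ΔT/ΣR = (255.3 K − 296.2 K)/0.08615 = -475 W
(Negative Q ⇒ heat flows inward; heat gain = 475 W.)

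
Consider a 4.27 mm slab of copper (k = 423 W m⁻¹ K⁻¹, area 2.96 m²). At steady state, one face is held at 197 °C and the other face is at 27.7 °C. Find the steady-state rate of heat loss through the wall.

Q = kA·ΔT/L = 423 × 2.96 × |197 °C − 27.7 °C| / 0.00427 = 4.96×10^7 W

Q = 49600 kW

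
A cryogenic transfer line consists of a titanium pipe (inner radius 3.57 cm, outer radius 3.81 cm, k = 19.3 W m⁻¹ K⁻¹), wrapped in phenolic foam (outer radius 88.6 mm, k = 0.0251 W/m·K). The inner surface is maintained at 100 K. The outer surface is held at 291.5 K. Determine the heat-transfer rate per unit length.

Q' = 35.8 W/m

Treat each layer as a resistance in series:
  R'_titanium = ln(0.0381/0.0357)/(2πk) = 0.06506/(2π·19.3) = 5.365×10^-4 m·K/W
  R'_phenolic foam = ln(0.0886/0.0381)/(2πk) = 0.8439/(2π·0.0251) = 5.351 m·K/W
ΣR = 5.365×10^-4 + 5.351 = 5.352 m·K/W
Q' = ΔT/ΣR = (100 K − 291.5 K)/5.352 = -35.8 W/m
(Negative Q' ⇒ heat flows inward; heat gain = 35.8 W/m.)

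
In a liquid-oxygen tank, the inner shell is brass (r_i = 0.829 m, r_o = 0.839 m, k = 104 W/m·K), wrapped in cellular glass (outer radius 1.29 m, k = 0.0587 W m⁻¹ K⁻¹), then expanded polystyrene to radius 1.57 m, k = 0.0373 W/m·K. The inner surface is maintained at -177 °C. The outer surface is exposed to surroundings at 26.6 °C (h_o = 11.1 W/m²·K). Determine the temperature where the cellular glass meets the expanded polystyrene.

T = -43.7 °C

Resistance network (inner→outer):
  R_brass = (1/0.829 − 1/0.839)/(4πk) = 0.01438/(4π·104) = 1.100×10^-5 K/W
  R_cellular glass = (1/0.839 − 1/1.29)/(4πk) = 0.4167/(4π·0.0587) = 0.5649 K/W
  R_expanded polystyrene = (1/1.29 − 1/1.57)/(4πk) = 0.1383/(4π·0.0373) = 0.2950 K/W
  R_conv,out = 1/(4πr²h) = 1/(4π·1.57²·11.1) = 0.002908 K/W
ΣR = 1.100×10^-5 + 0.5649 + 0.2950 + 0.002908 = 0.8628 K/W
Q = ΔT/ΣR = (-177 °C − 26.6 °C)/0.8628 = -236.0 W
From the inner boundary to the cellular glass/expanded polystyrene interface, ΣR_partial = 0.5649 K/W.
T_interface = T_in − Q·ΣR_partial = -177 °C − (-236.0)(0.5649) = -43.7 °C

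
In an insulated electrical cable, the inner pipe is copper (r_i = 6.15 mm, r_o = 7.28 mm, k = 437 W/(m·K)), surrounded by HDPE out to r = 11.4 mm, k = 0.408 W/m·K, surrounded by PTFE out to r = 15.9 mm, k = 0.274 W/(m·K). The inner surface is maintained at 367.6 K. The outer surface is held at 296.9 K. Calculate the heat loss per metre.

Treat each layer as a resistance in series:
  R'_copper = ln(0.00728/0.00615)/(2πk) = 0.1687/(2π·437) = 6.143×10^-5 m·K/W
  R'_HDPE = ln(0.0114/0.00728)/(2πk) = 0.4485/(2π·0.408) = 0.1749 m·K/W
  R'_PTFE = ln(0.0159/0.0114)/(2πk) = 0.3327/(2π·0.274) = 0.1933 m·K/W
ΣR = 6.143×10^-5 + 0.1749 + 0.1933 = 0.3683 m·K/W
Q' = ΔT/ΣR = (367.6 K − 296.9 K)/0.3683 = 192 W/m

Q' = 192 W/m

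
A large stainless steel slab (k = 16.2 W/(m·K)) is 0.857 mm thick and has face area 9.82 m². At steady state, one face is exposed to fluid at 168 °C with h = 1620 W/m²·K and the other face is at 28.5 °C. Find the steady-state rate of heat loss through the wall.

Q = 2040 kW

Series thermal resistances, inner to outer:
  R_conv,in = 1/(hA) = 1/(1620·9.82) = 6.286×10^-5 K/W
  R_stainless steel = L/(kA) = 8.57×10^-4/(16.2·9.82) = 5.387×10^-6 K/W
ΣR = 6.286×10^-5 + 5.387×10^-6 = 6.825×10^-5 K/W
Q = ΔT/ΣR = (168 °C − 28.5 °C)/6.825×10^-5 = 2.04×10^6 W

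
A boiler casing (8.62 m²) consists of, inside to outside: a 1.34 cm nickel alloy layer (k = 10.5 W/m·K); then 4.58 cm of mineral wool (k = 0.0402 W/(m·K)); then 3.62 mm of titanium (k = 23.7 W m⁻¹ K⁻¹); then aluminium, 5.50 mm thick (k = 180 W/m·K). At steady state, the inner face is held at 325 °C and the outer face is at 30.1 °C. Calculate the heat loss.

Resistance network (inner→outer):
  R_nickel alloy = L/(kA) = 0.0134/(10.5·8.62) = 1.480×10^-4 K/W
  R_mineral wool = L/(kA) = 0.0458/(0.0402·8.62) = 0.1322 K/W
  R_titanium = L/(kA) = 0.00362/(23.7·8.62) = 1.772×10^-5 K/W
  R_aluminium = L/(kA) = 0.00550/(180·8.62) = 3.545×10^-6 K/W
ΣR = 1.480×10^-4 + 0.1322 + 1.772×10^-5 + 3.545×10^-6 = 0.1324 K/W
Q = ΔT/ΣR = (325 °C − 30.1 °C)/0.1324 = 2230 W

Q = 2.23 kW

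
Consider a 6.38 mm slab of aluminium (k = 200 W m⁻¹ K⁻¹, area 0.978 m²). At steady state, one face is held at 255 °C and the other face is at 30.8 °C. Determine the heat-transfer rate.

Q = kA·ΔT/L = 200 × 0.978 × |255 °C − 30.8 °C| / 0.00638 = 6.87×10^6 W

Q = 6.87×10^6 W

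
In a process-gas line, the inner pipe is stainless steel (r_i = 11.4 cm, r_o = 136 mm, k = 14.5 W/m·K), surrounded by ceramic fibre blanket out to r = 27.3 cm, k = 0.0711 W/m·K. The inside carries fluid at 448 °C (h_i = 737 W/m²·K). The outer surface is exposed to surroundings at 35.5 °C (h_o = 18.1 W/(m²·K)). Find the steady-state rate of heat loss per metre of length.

Series thermal resistances, inner to outer:
  R'_conv,in = 1/(2πr h) = 1/(2π·0.114·737) = 0.001894 m·K/W
  R'_stainless steel = ln(0.136/0.114)/(2πk) = 0.1765/(2π·14.5) = 0.001937 m·K/W
  R'_ceramic fibre blanket = ln(0.273/0.136)/(2πk) = 0.6968/(2π·0.0711) = 1.560 m·K/W
  R'_conv,out = 1/(2πr h) = 1/(2π·0.273·18.1) = 0.03221 m·K/W
ΣR = 0.001894 + 0.001937 + 1.560 + 0.03221 = 1.596 m·K/W
Q' = ΔT/ΣR = (448 °C − 35.5 °C)/1.596 = 258 W/m

Q' = 258 W/m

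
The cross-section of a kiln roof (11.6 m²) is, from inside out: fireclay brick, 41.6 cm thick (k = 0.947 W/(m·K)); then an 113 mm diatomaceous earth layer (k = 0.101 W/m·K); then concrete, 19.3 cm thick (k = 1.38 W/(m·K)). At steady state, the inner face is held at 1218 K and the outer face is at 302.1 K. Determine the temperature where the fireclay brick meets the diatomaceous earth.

Resistance network (inner→outer):
  R_fireclay brick = L/(kA) = 0.416/(0.947·11.6) = 0.03787 K/W
  R_diatomaceous earth = L/(kA) = 0.113/(0.101·11.6) = 0.09645 K/W
  R_concrete = L/(kA) = 0.193/(1.38·11.6) = 0.01206 K/W
ΣR = 0.03787 + 0.09645 + 0.01206 = 0.1464 K/W
Q = ΔT/ΣR = (1218 K − 302.1 K)/0.1464 = 6256 W
From the inner boundary to the fireclay brick/diatomaceous earth interface, ΣR_partial = 0.03787 K/W.
T_interface = T_in − Q·ΣR_partial = 1218 K − (6256)(0.03787) = 981 K

T = 981 K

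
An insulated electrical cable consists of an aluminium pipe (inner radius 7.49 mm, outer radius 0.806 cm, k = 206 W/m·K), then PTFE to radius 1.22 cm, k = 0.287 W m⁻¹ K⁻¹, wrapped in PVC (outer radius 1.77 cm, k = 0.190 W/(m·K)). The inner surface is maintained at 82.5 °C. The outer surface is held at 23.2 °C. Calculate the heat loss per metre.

Resistance network (inner→outer):
  R'_aluminium = ln(0.00806/0.00749)/(2πk) = 0.07334/(2π·206) = 5.667×10^-5 m·K/W
  R'_PTFE = ln(0.0122/0.00806)/(2πk) = 0.4145/(2π·0.287) = 0.2299 m·K/W
  R'_PVC = ln(0.0177/0.0122)/(2πk) = 0.3721/(2π·0.190) = 0.3117 m·K/W
ΣR = 5.667×10^-5 + 0.2299 + 0.3117 = 0.5417 m·K/W
Q' = ΔT/ΣR = (82.5 °C − 23.2 °C)/0.5417 = 109 W/m

Q' = 109 W/m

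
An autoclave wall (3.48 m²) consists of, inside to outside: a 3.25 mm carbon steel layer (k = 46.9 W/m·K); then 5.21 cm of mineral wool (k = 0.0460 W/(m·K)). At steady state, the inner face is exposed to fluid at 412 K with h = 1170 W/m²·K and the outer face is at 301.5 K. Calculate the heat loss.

Series thermal resistances, inner to outer:
  R_conv,in = 1/(hA) = 1/(1170·3.48) = 2.456×10^-4 K/W
  R_carbon steel = L/(kA) = 0.00325/(46.9·3.48) = 1.991×10^-5 K/W
  R_mineral wool = L/(kA) = 0.0521/(0.0460·3.48) = 0.3255 K/W
ΣR = 2.456×10^-4 + 1.991×10^-5 + 0.3255 = 0.3258 K/W
Q = ΔT/ΣR = (412 K − 301.5 K)/0.3258 = 339 W

Q = 339 W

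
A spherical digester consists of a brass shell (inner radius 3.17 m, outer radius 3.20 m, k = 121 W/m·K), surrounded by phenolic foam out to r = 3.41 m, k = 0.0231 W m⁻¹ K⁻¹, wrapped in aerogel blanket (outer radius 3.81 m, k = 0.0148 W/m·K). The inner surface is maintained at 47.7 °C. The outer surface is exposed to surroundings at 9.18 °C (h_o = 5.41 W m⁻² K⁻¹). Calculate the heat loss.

Series thermal resistances, inner to outer:
  R_brass = (1/3.17 − 1/3.20)/(4πk) = 0.002957/(4π·121) = 1.945×10^-6 K/W
  R_phenolic foam = (1/3.20 − 1/3.41)/(4πk) = 0.01924/(4π·0.0231) = 0.06630 K/W
  R_aerogel blanket = (1/3.41 − 1/3.81)/(4πk) = 0.03079/(4π·0.0148) = 0.1655 K/W
  R_conv,out = 1/(4πr²h) = 1/(4π·3.81²·5.41) = 0.001013 K/W
ΣR = 1.945×10^-6 + 0.06630 + 0.1655 + 0.001013 = 0.2328 K/W
Q = ΔT/ΣR = (47.7 °C − 9.18 °C)/0.2328 = 165 W

Q = 165 W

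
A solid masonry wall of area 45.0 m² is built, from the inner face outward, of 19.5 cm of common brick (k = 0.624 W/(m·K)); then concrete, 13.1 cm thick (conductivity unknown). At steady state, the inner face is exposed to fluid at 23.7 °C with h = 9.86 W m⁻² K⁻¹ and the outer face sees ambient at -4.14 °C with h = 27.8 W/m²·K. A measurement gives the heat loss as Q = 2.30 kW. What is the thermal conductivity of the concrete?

k = 1.38 W/m·K

ΣR = ΔT/Q = |23.7 − -4.14|/2300 = 0.01210 K/W
Known resistances:
  R_conv,in = 1/(hA) = 1/(9.86·45.0) = 0.002254 K/W
  R_common brick = L/(kA) = 0.195/(0.624·45.0) = 0.006944 K/W
  R_conv,out = 1/(hA) = 1/(27.8·45.0) = 7.994×10^-4 K/W
R_concrete = ΣR − ΣR_known = 0.01210 − 0.009997 = 0.002103 K/W
L/(kA) = 0.002103 ⇒ k = 0.131/(0.002103·45.0) = 1.38 W/m·K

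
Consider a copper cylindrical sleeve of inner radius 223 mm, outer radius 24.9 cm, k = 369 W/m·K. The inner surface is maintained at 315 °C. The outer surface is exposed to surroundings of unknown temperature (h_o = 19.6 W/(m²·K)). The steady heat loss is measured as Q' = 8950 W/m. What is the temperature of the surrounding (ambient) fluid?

T_out = 22.7 °C

Sum the resistances:
  R'_copper = ln(0.249/0.223)/(2πk) = 0.1103/(2π·369) = 4.757×10^-5 m·K/W
  R'_conv,out = 1/(2πr h) = 1/(2π·0.249·19.6) = 0.03261 m·K/W
ΣR = 0.03266 m·K/W
ΔT = Q'·ΣR = 8950 × 0.03266 = 292.3 K
Heat flows outward, so T_out = T_in − ΔT = 315 − 292.3 = 22.7 °C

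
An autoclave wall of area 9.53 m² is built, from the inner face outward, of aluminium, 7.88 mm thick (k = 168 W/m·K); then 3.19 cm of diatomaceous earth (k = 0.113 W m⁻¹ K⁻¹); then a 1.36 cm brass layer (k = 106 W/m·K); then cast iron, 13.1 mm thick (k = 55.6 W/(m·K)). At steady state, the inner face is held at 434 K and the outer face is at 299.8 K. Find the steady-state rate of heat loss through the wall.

Series thermal resistances, inner to outer:
  R_aluminium = L/(kA) = 0.00788/(168·9.53) = 4.922×10^-6 K/W
  R_diatomaceous earth = L/(kA) = 0.0319/(0.113·9.53) = 0.02962 K/W
  R_brass = L/(kA) = 0.0136/(106·9.53) = 1.346×10^-5 K/W
  R_cast iron = L/(kA) = 0.0131/(55.6·9.53) = 2.472×10^-5 K/W
ΣR = 4.922×10^-6 + 0.02962 + 1.346×10^-5 + 2.472×10^-5 = 0.02966 K/W
Q = ΔT/ΣR = (434 K − 299.8 K)/0.02966 = 4520 W

Q = 4.52 kW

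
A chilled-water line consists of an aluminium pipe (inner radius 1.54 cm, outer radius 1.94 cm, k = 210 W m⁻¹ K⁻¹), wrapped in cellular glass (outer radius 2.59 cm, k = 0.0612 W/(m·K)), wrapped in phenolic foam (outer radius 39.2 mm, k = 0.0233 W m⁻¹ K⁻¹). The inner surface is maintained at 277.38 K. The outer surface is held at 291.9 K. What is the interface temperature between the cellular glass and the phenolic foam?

Resistance network (inner→outer):
  R'_aluminium = ln(0.0194/0.0154)/(2πk) = 0.2309/(2π·210) = 1.750×10^-4 m·K/W
  R'_cellular glass = ln(0.0259/0.0194)/(2πk) = 0.2890/(2π·0.0612) = 0.7515 m·K/W
  R'_phenolic foam = ln(0.0392/0.0259)/(2πk) = 0.4144/(2π·0.0233) = 2.831 m·K/W
ΣR = 1.750×10^-4 + 0.7515 + 2.831 = 3.583 m·K/W
Q' = ΔT/ΣR = (277.38 K − 291.9 K)/3.583 = -4.052 W/m
From the inner boundary to the cellular glass/phenolic foam interface, ΣR_partial = 0.7517 m·K/W.
T_interface = T_in − Q'·ΣR_partial = 277.38 K − (-4.052)(0.7517) = 280.43 K

T = 280.43 K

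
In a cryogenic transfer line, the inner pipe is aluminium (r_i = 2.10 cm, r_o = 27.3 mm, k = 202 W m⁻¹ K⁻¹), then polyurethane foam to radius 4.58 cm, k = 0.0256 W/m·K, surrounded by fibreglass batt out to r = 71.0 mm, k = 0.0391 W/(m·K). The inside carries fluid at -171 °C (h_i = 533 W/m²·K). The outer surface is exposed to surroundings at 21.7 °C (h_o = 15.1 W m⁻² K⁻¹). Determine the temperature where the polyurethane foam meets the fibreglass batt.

Resistance network (inner→outer):
  R'_conv,in = 1/(2πr h) = 1/(2π·0.0210·533) = 0.01422 m·K/W
  R'_aluminium = ln(0.0273/0.0210)/(2πk) = 0.2624/(2π·202) = 2.067×10^-4 m·K/W
  R'_polyurethane foam = ln(0.0458/0.0273)/(2πk) = 0.5174/(2π·0.0256) = 3.217 m·K/W
  R'_fibreglass batt = ln(0.0710/0.0458)/(2πk) = 0.4384/(2π·0.0391) = 1.784 m·K/W
  R'_conv,out = 1/(2πr h) = 1/(2π·0.0710·15.1) = 0.1485 m·K/W
ΣR = 0.01422 + 2.067×10^-4 + 3.217 + 1.784 + 0.1485 = 5.164 m·K/W
Q' = ΔT/ΣR = (-171 °C − 21.7 °C)/5.164 = -37.32 W/m
From the inner boundary to the polyurethane foam/fibreglass batt interface, ΣR_partial = 3.231 m·K/W.
T_interface = T_in − Q'·ΣR_partial = -171 °C − (-37.32)(3.231) = -50.4 °C

T = -50.4 °C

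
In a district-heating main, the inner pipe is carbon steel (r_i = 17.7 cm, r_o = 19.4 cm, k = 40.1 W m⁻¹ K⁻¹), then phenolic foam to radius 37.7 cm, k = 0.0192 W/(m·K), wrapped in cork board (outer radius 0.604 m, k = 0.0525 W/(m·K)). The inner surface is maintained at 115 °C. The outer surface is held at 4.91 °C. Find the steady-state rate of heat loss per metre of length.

Q' = 15.9 W/m

Resistance network (inner→outer):
  R'_carbon steel = ln(0.194/0.177)/(2πk) = 0.09171/(2π·40.1) = 3.640×10^-4 m·K/W
  R'_phenolic foam = ln(0.377/0.194)/(2πk) = 0.6644/(2π·0.0192) = 5.507 m·K/W
  R'_cork board = ln(0.604/0.377)/(2πk) = 0.4713/(2π·0.0525) = 1.429 m·K/W
ΣR = 3.640×10^-4 + 5.507 + 1.429 = 6.936 m·K/W
Q' = ΔT/ΣR = (115 °C − 4.91 °C)/6.936 = 15.9 W/m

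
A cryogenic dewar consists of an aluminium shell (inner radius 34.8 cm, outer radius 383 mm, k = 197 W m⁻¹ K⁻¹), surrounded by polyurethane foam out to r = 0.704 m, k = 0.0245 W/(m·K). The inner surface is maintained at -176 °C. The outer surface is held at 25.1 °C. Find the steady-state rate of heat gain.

Q = 52.0 W

Series thermal resistances, inner to outer:
  R_aluminium = (1/0.348 − 1/0.383)/(4πk) = 0.2626/(4π·197) = 1.061×10^-4 K/W
  R_polyurethane foam = (1/0.383 − 1/0.704)/(4πk) = 1.191/(4π·0.0245) = 3.867 K/W
ΣR = 1.061×10^-4 + 3.867 = 3.867 K/W
Q = ΔT/ΣR = (-176 °C − 25.1 °C)/3.867 = -52.0 W
(Negative Q ⇒ heat flows inward; heat gain = 52.0 W.)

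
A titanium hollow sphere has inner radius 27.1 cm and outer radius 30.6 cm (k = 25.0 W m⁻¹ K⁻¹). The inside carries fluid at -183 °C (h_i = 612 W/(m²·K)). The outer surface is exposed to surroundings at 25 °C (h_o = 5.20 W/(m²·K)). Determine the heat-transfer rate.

Treat each layer as a resistance in series:
  R_conv,in = 1/(4πr²h) = 1/(4π·0.271²·612) = 0.001771 K/W
  R_titanium = (1/0.271 − 1/0.306)/(4πk) = 0.4221/(4π·25.0) = 0.001343 K/W
  R_conv,out = 1/(4πr²h) = 1/(4π·0.306²·5.20) = 0.1634 K/W
ΣR = 0.001771 + 0.001343 + 0.1634 = 0.1665 K/W
Q = ΔT/ΣR = (-183 °C − 25 °C)/0.1665 = -1250 W
(Negative Q ⇒ heat flows inward; heat gain = 1250 W.)

Q = 1250 W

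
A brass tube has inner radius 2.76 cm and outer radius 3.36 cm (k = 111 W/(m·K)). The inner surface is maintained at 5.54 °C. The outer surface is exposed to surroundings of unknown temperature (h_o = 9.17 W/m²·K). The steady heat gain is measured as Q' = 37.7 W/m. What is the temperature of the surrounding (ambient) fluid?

Series resistances:
  R'_brass = ln(0.0336/0.0276)/(2πk) = 0.1967/(2π·111) = 2.820×10^-4 m·K/W
  R'_conv,out = 1/(2πr h) = 1/(2π·0.0336·9.17) = 0.5165 m·K/W
ΣR = 0.5168 m·K/W
ΔT = Q'·ΣR = 37.7 × 0.5168 = 19.48 K
Heat flows inward, so T_out = T_in + ΔT = 5.54 + 19.48 = 25.0 °C

T_out = 25.0 °C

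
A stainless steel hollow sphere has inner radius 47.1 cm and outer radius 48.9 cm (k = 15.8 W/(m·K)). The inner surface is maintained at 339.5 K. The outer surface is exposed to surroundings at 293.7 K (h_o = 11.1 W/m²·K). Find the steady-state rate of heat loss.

Resistance network (inner→outer):
  R_stainless steel = (1/0.471 − 1/0.489)/(4πk) = 0.07815/(4π·15.8) = 3.936×10^-4 K/W
  R_conv,out = 1/(4πr²h) = 1/(4π·0.489²·11.1) = 0.02998 K/W
ΣR = 3.936×10^-4 + 0.02998 = 0.03037 K/W
Q = ΔT/ΣR = (339.5 K − 293.7 K)/0.03037 = 1510 W

Q = 1510 W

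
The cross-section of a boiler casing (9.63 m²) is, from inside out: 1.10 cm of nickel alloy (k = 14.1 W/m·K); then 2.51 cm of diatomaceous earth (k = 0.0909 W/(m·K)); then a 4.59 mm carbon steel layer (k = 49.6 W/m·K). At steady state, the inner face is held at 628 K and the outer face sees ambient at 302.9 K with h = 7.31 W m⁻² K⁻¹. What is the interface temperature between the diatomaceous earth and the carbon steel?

T = 410 K

Treat each layer as a resistance in series:
  R_nickel alloy = L/(kA) = 0.0110/(14.1·9.63) = 8.101×10^-5 K/W
  R_diatomaceous earth = L/(kA) = 0.0251/(0.0909·9.63) = 0.02867 K/W
  R_carbon steel = L/(kA) = 0.00459/(49.6·9.63) = 9.610×10^-6 K/W
  R_conv,out = 1/(hA) = 1/(7.31·9.63) = 0.01421 K/W
ΣR = 8.101×10^-5 + 0.02867 + 9.610×10^-6 + 0.01421 = 0.04297 K/W
Q = ΔT/ΣR = (628 K − 302.9 K)/0.04297 = 7566 W
From the inner boundary to the diatomaceous earth/carbon steel interface, ΣR_partial = 0.02875 K/W.
T_interface = T_in − Q·ΣR_partial = 628 K − (7566)(0.02875) = 410 K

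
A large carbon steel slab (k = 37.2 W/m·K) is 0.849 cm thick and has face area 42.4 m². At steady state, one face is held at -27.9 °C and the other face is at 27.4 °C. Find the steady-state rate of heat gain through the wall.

Q = 10300 kW

Q = kA·ΔT/L = 37.2 × 42.4 × |-27.9 °C − 27.4 °C| / 0.00849 = 1.03×10^7 W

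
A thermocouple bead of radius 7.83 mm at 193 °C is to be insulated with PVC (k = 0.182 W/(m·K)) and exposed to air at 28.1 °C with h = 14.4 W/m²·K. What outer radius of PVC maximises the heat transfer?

r_cr = 2.53 cm

For a sphere, r_cr = 2k_ins/h = 2·0.182/14.4 = 0.0253 m = 2.53 cm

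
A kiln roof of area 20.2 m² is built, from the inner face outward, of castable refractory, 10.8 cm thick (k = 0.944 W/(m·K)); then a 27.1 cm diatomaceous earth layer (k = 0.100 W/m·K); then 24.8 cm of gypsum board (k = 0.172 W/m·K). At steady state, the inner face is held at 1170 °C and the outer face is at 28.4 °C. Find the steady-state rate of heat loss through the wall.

Q = 5410 W

Resistance network (inner→outer):
  R_castable refractory = L/(kA) = 0.108/(0.944·20.2) = 0.005664 K/W
  R_diatomaceous earth = L/(kA) = 0.271/(0.100·20.2) = 0.1342 K/W
  R_gypsum board = L/(kA) = 0.248/(0.172·20.2) = 0.07138 K/W
ΣR = 0.005664 + 0.1342 + 0.07138 = 0.2112 K/W
Q = ΔT/ΣR = (1170 °C − 28.4 °C)/0.2112 = 5410 W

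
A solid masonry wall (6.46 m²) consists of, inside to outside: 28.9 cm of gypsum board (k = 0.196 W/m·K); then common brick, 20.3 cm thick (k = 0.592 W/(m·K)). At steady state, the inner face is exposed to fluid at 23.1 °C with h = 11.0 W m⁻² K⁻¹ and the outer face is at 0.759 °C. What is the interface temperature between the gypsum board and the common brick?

Resistance network (inner→outer):
  R_conv,in = 1/(hA) = 1/(11.0·6.46) = 0.01407 K/W
  R_gypsum board = L/(kA) = 0.289/(0.196·6.46) = 0.2282 K/W
  R_common brick = L/(kA) = 0.203/(0.592·6.46) = 0.05308 K/W
ΣR = 0.01407 + 0.2282 + 0.05308 = 0.2954 K/W
Q = ΔT/ΣR = (23.1 °C − 0.759 °C)/0.2954 = 75.63 W
From the inner boundary to the gypsum board/common brick interface, ΣR_partial = 0.2423 K/W.
T_interface = T_in − Q·ΣR_partial = 23.1 °C − (75.63)(0.2423) = 4.77 °C

T = 4.77 °C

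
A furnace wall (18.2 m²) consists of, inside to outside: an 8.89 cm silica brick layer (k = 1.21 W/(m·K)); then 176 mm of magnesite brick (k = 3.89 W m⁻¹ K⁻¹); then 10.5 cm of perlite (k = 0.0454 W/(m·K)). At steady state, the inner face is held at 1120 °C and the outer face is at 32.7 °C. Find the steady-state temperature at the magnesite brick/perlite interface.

T = 1067 °C

Series thermal resistances, inner to outer:
  R_silica brick = L/(kA) = 0.0889/(1.21·18.2) = 0.004037 K/W
  R_magnesite brick = L/(kA) = 0.176/(3.89·18.2) = 0.002486 K/W
  R_perlite = L/(kA) = 0.105/(0.0454·18.2) = 0.1271 K/W
ΣR = 0.004037 + 0.002486 + 0.1271 = 0.1336 K/W
Q = ΔT/ΣR = (1120 °C − 32.7 °C)/0.1336 = 8138 W
From the inner boundary to the magnesite brick/perlite interface, ΣR_partial = 0.006523 K/W.
T_interface = T_in − Q·ΣR_partial = 1120 °C − (8138)(0.006523) = 1067 °C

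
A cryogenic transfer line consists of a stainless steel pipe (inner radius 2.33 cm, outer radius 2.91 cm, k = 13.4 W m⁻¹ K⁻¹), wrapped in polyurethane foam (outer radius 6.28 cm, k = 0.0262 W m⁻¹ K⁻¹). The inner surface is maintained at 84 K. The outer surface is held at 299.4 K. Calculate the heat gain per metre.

Q' = 46.1 W/m

Treat each layer as a resistance in series:
  R'_stainless steel = ln(0.0291/0.0233)/(2πk) = 0.2223/(2π·13.4) = 0.002640 m·K/W
  R'_polyurethane foam = ln(0.0628/0.0291)/(2πk) = 0.7692/(2π·0.0262) = 4.673 m·K/W
ΣR = 0.002640 + 4.673 = 4.676 m·K/W
Q' = ΔT/ΣR = (84 K − 299.4 K)/4.676 = -46.1 W/m
(Negative Q' ⇒ heat flows inward; heat gain = 46.1 W/m.)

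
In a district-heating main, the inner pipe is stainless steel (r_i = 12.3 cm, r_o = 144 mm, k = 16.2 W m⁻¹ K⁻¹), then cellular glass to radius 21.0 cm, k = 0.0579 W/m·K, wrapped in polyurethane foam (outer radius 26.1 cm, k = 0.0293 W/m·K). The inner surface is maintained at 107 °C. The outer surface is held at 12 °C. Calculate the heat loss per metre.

Q' = 42.8 W/m

Series thermal resistances, inner to outer:
  R'_stainless steel = ln(0.144/0.123)/(2πk) = 0.1576/(2π·16.2) = 0.001549 m·K/W
  R'_cellular glass = ln(0.210/0.144)/(2πk) = 0.3773/(2π·0.0579) = 1.037 m·K/W
  R'_polyurethane foam = ln(0.261/0.210)/(2πk) = 0.2174/(2π·0.0293) = 1.181 m·K/W
ΣR = 0.001549 + 1.037 + 1.181 = 2.220 m·K/W
Q' = ΔT/ΣR = (107 °C − 12 °C)/2.220 = 42.8 W/m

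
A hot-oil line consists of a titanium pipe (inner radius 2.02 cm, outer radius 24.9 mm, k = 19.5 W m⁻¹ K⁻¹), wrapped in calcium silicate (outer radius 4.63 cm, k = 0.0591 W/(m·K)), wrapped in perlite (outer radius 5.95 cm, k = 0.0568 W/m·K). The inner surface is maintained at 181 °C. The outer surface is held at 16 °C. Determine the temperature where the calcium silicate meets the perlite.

Treat each layer as a resistance in series:
  R'_titanium = ln(0.0249/0.0202)/(2πk) = 0.2092/(2π·19.5) = 0.001707 m·K/W
  R'_calcium silicate = ln(0.0463/0.0249)/(2πk) = 0.6203/(2π·0.0591) = 1.670 m·K/W
  R'_perlite = ln(0.0595/0.0463)/(2πk) = 0.2508/(2π·0.0568) = 0.7028 m·K/W
ΣR = 0.001707 + 1.670 + 0.7028 = 2.375 m·K/W
Q' = ΔT/ΣR = (181 °C − 16 °C)/2.375 = 69.47 W/m
From the inner boundary to the calcium silicate/perlite interface, ΣR_partial = 1.672 m·K/W.
T_interface = T_in − Q'·ΣR_partial = 181 °C − (69.47)(1.672) = 64.8 °C

T = 64.8 °C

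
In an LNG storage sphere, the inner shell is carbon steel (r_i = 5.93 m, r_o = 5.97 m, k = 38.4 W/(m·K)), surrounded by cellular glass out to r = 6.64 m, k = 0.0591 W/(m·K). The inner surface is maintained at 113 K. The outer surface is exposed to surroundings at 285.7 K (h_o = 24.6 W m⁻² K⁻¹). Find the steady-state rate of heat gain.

Q = 7.56 kW

Resistance network (inner→outer):
  R_carbon steel = (1/5.93 − 1/5.97)/(4πk) = 0.001130/(4π·38.4) = 2.341×10^-6 K/W
  R_cellular glass = (1/5.97 − 1/6.64)/(4πk) = 0.01690/(4π·0.0591) = 0.02276 K/W
  R_conv,out = 1/(4πr²h) = 1/(4π·6.64²·24.6) = 7.337×10^-5 K/W
ΣR = 2.341×10^-6 + 0.02276 + 7.337×10^-5 = 0.02284 K/W
Q = ΔT/ΣR = (113 K − 285.7 K)/0.02284 = -7560 W
(Negative Q ⇒ heat flows inward; heat gain = 7560 W.)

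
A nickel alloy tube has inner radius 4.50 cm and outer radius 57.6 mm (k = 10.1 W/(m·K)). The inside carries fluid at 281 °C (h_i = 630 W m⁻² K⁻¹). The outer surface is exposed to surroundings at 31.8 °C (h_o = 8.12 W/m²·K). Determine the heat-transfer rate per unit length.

Q' = 712 W/m

Treat each layer as a resistance in series:
  R'_conv,in = 1/(2πr h) = 1/(2π·0.0450·630) = 0.005614 m·K/W
  R'_nickel alloy = ln(0.0576/0.0450)/(2πk) = 0.2469/(2π·10.1) = 0.003890 m·K/W
  R'_conv,out = 1/(2πr h) = 1/(2π·0.0576·8.12) = 0.3403 m·K/W
ΣR = 0.005614 + 0.003890 + 0.3403 = 0.3498 m·K/W
Q' = ΔT/ΣR = (281 °C − 31.8 °C)/0.3498 = 712 W/m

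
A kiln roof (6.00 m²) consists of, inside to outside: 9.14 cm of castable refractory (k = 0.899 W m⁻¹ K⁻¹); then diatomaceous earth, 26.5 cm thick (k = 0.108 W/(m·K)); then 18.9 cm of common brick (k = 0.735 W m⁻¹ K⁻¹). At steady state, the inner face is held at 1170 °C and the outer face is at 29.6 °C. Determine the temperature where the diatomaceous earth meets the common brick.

T = 134 °C

Series thermal resistances, inner to outer:
  R_castable refractory = L/(kA) = 0.0914/(0.899·6.00) = 0.01694 K/W
  R_diatomaceous earth = L/(kA) = 0.265/(0.108·6.00) = 0.4090 K/W
  R_common brick = L/(kA) = 0.189/(0.735·6.00) = 0.04286 K/W
ΣR = 0.01694 + 0.4090 + 0.04286 = 0.4688 K/W
Q = ΔT/ΣR = (1170 °C − 29.6 °C)/0.4688 = 2433 W
From the inner boundary to the diatomaceous earth/common brick interface, ΣR_partial = 0.4259 K/W.
T_interface = T_in − Q·ΣR_partial = 1170 °C − (2433)(0.4259) = 134 °C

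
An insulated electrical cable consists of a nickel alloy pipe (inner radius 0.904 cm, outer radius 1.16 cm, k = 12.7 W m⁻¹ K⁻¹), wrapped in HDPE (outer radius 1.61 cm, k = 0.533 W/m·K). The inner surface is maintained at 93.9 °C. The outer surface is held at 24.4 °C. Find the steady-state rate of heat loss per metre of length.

Series thermal resistances, inner to outer:
  R'_nickel alloy = ln(0.0116/0.00904)/(2πk) = 0.2493/(2π·12.7) = 0.003125 m·K/W
  R'_HDPE = ln(0.0161/0.0116)/(2πk) = 0.3278/(2π·0.533) = 0.09789 m·K/W
ΣR = 0.003125 + 0.09789 = 0.1010 m·K/W
Q' = ΔT/ΣR = (93.9 °C − 24.4 °C)/0.1010 = 688 W/m

Q' = 688 W/m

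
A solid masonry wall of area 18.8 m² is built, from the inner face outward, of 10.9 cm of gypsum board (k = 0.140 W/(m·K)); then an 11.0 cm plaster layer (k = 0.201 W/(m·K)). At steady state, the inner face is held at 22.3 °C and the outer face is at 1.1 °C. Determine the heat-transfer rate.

Treat each layer as a resistance in series:
  R_gypsum board = L/(kA) = 0.109/(0.140·18.8) = 0.04141 K/W
  R_plaster = L/(kA) = 0.110/(0.201·18.8) = 0.02911 K/W
ΣR = 0.04141 + 0.02911 = 0.07052 K/W
Q = ΔT/ΣR = (22.3 °C − 1.1 °C)/0.07052 = 301 W

Q = 301 W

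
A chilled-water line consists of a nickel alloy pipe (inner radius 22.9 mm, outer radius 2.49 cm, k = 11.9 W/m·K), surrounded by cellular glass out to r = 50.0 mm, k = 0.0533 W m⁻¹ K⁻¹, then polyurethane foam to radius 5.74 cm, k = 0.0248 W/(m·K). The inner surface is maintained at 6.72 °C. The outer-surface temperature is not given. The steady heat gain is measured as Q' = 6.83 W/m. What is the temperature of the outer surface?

T_out = 27.0 °C

Sum the resistances:
  R'_nickel alloy = ln(0.0249/0.0229)/(2πk) = 0.08373/(2π·11.9) = 0.001120 m·K/W
  R'_cellular glass = ln(0.0500/0.0249)/(2πk) = 0.6972/(2π·0.0533) = 2.082 m·K/W
  R'_polyurethane foam = ln(0.0574/0.0500)/(2πk) = 0.1380/(2π·0.0248) = 0.8858 m·K/W
ΣR = 2.969 m·K/W
ΔT = Q'·ΣR = 6.83 × 2.969 = 20.28 K
Heat flows inward, so T_out = T_in + ΔT = 6.72 + 20.28 = 27.0 °C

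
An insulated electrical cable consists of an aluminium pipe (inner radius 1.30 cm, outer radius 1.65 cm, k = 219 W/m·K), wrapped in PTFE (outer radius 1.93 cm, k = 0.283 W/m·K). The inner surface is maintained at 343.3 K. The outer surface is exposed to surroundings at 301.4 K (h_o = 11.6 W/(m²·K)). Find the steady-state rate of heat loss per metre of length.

Treat each layer as a resistance in series:
  R'_aluminium = ln(0.0165/0.0130)/(2πk) = 0.2384/(2π·219) = 1.733×10^-4 m·K/W
  R'_PTFE = ln(0.0193/0.0165)/(2πk) = 0.1567/(2π·0.283) = 0.08815 m·K/W
  R'_conv,out = 1/(2πr h) = 1/(2π·0.0193·11.6) = 0.7109 m·K/W
ΣR = 1.733×10^-4 + 0.08815 + 0.7109 = 0.7992 m·K/W
Q' = ΔT/ΣR = (343.3 K − 301.4 K)/0.7992 = 52.4 W/m

Q' = 52.4 W/m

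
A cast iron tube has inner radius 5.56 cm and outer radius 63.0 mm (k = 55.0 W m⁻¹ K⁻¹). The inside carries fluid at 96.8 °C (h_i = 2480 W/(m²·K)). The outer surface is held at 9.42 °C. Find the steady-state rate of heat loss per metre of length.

Resistance network (inner→outer):
  R'_conv,in = 1/(2πr h) = 1/(2π·0.0556·2480) = 0.001154 m·K/W
  R'_cast iron = ln(0.0630/0.0556)/(2πk) = 0.1250/(2π·55.0) = 3.616×10^-4 m·K/W
ΣR = 0.001154 + 3.616×10^-4 = 0.001516 m·K/W
Q' = ΔT/ΣR = (96.8 °C − 9.42 °C)/0.001516 = 57600 W/m

Q' = 57600 W/m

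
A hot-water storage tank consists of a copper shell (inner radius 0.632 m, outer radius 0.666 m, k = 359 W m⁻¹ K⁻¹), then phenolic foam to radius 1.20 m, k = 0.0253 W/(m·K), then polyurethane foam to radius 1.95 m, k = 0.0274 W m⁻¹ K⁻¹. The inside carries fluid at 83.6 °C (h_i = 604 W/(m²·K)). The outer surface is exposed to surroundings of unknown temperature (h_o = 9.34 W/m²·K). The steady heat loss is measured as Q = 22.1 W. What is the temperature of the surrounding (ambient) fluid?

T_out = 16.5 °C

Sum the resistances:
  R_conv,in = 1/(4πr²h) = 1/(4π·0.632²·604) = 3.299×10^-4 K/W
  R_copper = (1/0.632 − 1/0.666)/(4πk) = 0.08078/(4π·359) = 1.791×10^-5 K/W
  R_phenolic foam = (1/0.666 − 1/1.20)/(4πk) = 0.6682/(4π·0.0253) = 2.102 K/W
  R_polyurethane foam = (1/1.20 − 1/1.95)/(4πk) = 0.3205/(4π·0.0274) = 0.9309 K/W
  R_conv,out = 1/(4πr²h) = 1/(4π·1.95²·9.34) = 0.002241 K/W
ΣR = 3.035 K/W
ΔT = Q·ΣR = 22.1 × 3.035 = 67.07 K
Heat flows outward, so T_out = T_in − ΔT = 83.6 − 67.07 = 16.5 °C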